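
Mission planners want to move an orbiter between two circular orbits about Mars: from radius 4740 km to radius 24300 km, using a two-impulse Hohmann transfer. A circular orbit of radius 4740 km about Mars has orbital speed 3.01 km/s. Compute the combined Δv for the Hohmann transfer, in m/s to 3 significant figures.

Δv = 1450 m/s

From the circular-orbit relation v² = μ/r at r = 4740 km: μ = v²r = (3.01)² × 4740 = 42944.9 km³/s².
Transfer-ellipse semi-major axis a_t = (r₁ + r₂)/2 = (4740 + 24300)/2 = 14520 km.
Circular speed at r₁: v₁ = √(μ/r₁) = √(42944.9/4740) = 3.0100 km/s.
On the transfer ellipse at r₁, vis-viva equation gives v_p = √[μ(2/r₁ − 1/a_t)] = 3.8939 km/s.
First burn Δv₁ = |v_p − v₁| = 0.8839 km/s.
At r₂, v₂ = √(μ/r₂) = 1.32939 km/s.
Transfer-orbit speed at r₂: v_a = √[μ(2/r₂ − 1/a_t)] = 0.759554 km/s.
Second burn Δv₂ = |v₂ − v_a| = 0.5698 km/s.
Total Δv = Δv₁ + Δv₂ = 1.454 km/s.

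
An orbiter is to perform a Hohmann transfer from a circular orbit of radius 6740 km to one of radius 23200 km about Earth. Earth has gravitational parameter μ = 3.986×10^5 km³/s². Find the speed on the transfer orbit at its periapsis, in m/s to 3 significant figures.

v = 9570 m/s

Transfer-ellipse semi-major axis a_t = (r₁ + r₂)/2 = (6740 + 23200)/2 = 14970 km.
The periapsis of the transfer ellipse is at r = 6740 km.
Vis-viva: v = √[μ(2/r − 1/a_t)] = √[3.986×10^5 × (2/6740 − 1/14970)] = 9.574 km/s.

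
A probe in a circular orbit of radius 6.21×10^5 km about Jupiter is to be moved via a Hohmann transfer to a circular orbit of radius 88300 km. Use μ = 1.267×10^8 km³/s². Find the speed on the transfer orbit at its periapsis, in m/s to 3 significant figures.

The Hohmann ellipse has a_t = (r₁ + r₂)/2 = 3.5465×10^5 km.
The periapsis of the transfer ellipse is at r = 88300 km.
From the vis-viva equation, v = √[μ(2/r − 1/a_t)] = 50.12 km/s.

v = 50100 m/s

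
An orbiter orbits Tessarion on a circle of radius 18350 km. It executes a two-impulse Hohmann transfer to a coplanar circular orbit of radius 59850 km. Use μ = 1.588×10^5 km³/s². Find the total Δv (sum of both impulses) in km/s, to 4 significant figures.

Δv = 1.211 km/s

Semi-major axis of the transfer orbit: a_t = (18350 + 59850)/2 = 39100 km.
At r₁ the circular-orbit speed is v₁ = √(μ/r₁) = 2.9418 km/s.
Transfer-orbit speed at r₁ (vis-viva): v_p = √[μ(2/r₁ − 1/a_t)] = 3.6396 km/s.
First burn Δv₁ = |v_p − v₁| = 0.6978 km/s.
At r₂, v₂ = √(μ/r₂) = 1.629 km/s.
Transfer-orbit speed at r₂: v_a = √[μ(2/r₂ − 1/a_t)] = 1.116 km/s.
Second burn Δv₂ = |v₂ − v_a| = 0.5130 km/s.
Total Δv = Δv₁ + Δv₂ = 1.211 km/s.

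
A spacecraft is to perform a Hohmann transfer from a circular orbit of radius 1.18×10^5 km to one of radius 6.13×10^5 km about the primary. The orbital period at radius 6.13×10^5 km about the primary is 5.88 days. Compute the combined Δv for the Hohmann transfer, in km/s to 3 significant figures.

From Kepler's third law T² = 4π²r³/μ at r = 6.13×10^5 km, T = 5.88 days = 5.88 × 86400 s = 5.08032×10^5 s: μ = 4π²r³/T² = 3.52338×10^7 km³/s².
Semi-major axis of the transfer orbit: a_t = (1.180×10^5 + 6.130×10^5)/2 = 3.655×10^5 km.
Circular speed at r₁: v₁ = √(μ/r₁) = √(3.52338×10^7/1.180×10^5) = 17.280 km/s.
Transfer-orbit speed at r₁ (vis-viva equation): v_p = √[μ(2/r₁ − 1/a_t)] = 22.378 km/s.
First burn Δv₁ = |v_p − v₁| = 5.098 km/s.
Circular speed at r₂: v₂ = √(μ/r₂) = 7.5814 km/s.
Transfer-orbit speed at r₂: v_a = √[μ(2/r₂ − 1/a_t)] = 4.3077 km/s.
Second burn Δv₂ = |v₂ − v_a| = 3.274 km/s.
Total Δv = Δv₁ + Δv₂ = 8.372 km/s.

Δv = 8.37 km/s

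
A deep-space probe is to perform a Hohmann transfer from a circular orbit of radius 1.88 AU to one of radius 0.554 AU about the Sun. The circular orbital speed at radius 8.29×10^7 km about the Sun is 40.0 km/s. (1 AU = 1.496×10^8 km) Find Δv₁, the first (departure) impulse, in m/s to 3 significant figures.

From the circular-orbit relation v² = μ/r at r = 8.29×10^7 km: μ = v²r = (40.0)² × 8.29×10^7 = 1.32640×10^11 km³/s².
In km: r₁ = 1.88 × 1.496×10^8 = 2.81248×10^8 km; r₂ = 0.554 × 1.496×10^8 = 8.28784×10^7 km.
The Hohmann ellipse has a_t = (r₁ + r₂)/2 = 1.820632×10^8 km.
Circular speed at r = 2.81248×10^8 km: v_c = √(μ/r) = 21.7166 km/s.
Transfer-orbit speed at the same r (vis-viva, a = a_t): v_t = √[μ(2/r − 1/a_t)] = 14.6522 km/s.
Δv₁ = |v_t − v_c| = |14.6522 − 21.7166| = 7.064 km/s.

Δv₁ = 7060 m/s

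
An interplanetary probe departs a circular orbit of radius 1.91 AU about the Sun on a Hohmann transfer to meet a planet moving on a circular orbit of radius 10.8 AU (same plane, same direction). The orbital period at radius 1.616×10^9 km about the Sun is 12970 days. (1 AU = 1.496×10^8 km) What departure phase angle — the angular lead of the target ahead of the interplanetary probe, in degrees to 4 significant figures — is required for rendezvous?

φ = 98.75°

From Kepler's third law T² = 4π²r³/μ at r = 1.616×10^9 km, T = 12970 days = 12970 × 86400 s = 1.120608×10^9 s: μ = 4π²r³/T² = 1.32671×10^11 km³/s².
In km: r₁ = 1.91 × 1.496×10^8 = 2.85736×10^8 km; r₂ = 10.8 × 1.496×10^8 = 1.61568×10^9 km.
The Hohmann ellipse has a_t = (r₁ + r₂)/2 = 9.50708×10^8 km.
Transfer time t = π√(a_t³/μ) = 2.528×10^8 s.
Target angular speed ω₂ = √(μ/r₂³) = 5.609×10^-9 rad/s.
Angle swept by the target during transfer: ω₂·t = 1.418 rad = 81.25°.
The interplanetary probe traverses 180° on the transfer ellipse, so the target must lead by 180° − 81.25° = 98.75°.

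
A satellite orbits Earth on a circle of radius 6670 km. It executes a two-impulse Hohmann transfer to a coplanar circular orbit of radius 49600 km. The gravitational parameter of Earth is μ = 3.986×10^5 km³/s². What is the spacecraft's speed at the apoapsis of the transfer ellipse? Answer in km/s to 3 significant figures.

v = 1.38 km/s

Semi-major axis of the transfer orbit: a_t = (6670 + 49600)/2 = 28135 km.
The apoapsis of the transfer ellipse is at r = 49600 km.
Vis-viva: v = √[μ(2/r − 1/a_t)] = √[3.986×10^5 × (2/49600 − 1/28135)] = 1.380 km/s.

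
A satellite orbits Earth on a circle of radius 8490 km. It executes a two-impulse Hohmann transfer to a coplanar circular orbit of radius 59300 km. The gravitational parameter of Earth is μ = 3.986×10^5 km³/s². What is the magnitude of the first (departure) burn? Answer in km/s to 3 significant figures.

Transfer-ellipse semi-major axis a_t = (r₁ + r₂)/2 = (8490 + 59300)/2 = 33895 km.
Circular speed at r = 8490 km: v_c = √(μ/r) = 6.852 km/s.
Vis-viva on the transfer ellipse at r = 8490 km gives v_t = √[μ(2/r − 1/a_t)] = 9.063 km/s.
Δv₁ = |v_t − v_c| = |9.063 − 6.852| = 2.211 km/s.

Δv₁ = 2.21 km/s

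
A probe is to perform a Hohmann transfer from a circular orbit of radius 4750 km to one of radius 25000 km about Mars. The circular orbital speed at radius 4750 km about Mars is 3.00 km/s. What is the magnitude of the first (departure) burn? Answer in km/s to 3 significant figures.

Δv₁ = 0.889 km/s

From the circular-orbit relation v² = μ/r at r = 4750 km: μ = v²r = (3.00)² × 4750 = 42750.0 km³/s².
Transfer-ellipse semi-major axis a_t = (r₁ + r₂)/2 = (4750 + 25000)/2 = 14875 km.
On the circular orbit at r = 4750 km, v_c = √(μ/r) = 3.0000 km/s.
Vis-viva on the transfer ellipse at r = 4750 km gives v_t = √[μ(2/r − 1/a_t)] = 3.8892 km/s.
Δv₁ = |v_t − v_c| = |3.8892 − 3.0000| = 0.8892 km/s.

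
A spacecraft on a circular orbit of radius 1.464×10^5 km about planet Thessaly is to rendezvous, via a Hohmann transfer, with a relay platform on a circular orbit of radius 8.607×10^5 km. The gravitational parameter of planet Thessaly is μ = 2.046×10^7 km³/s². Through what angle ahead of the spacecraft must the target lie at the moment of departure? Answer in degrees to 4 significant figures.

The Hohmann ellipse has a_t = (r₁ + r₂)/2 = 5.0355×10^5 km.
The half-period of the transfer ellipse is t = π√(a_t³/μ) = 2.48177×10^5 s.
Target angular speed ω₂ = √(μ/r₂³) = 5.66468×10^-6 rad/s.
Angle swept by the target during transfer: ω₂·t = 1.4058 rad = 80.55°.
Arrival is 180° from departure on the ellipse, so φ = 180° − 80.55° = 99.45°.

φ = 99.45°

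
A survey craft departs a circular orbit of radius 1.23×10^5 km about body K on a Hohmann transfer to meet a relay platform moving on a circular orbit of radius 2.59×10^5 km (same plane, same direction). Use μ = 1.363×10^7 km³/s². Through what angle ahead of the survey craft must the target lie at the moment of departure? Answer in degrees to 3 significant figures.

φ = 66.0°

The Hohmann ellipse has a_t = (r₁ + r₂)/2 = 1.910×10^5 km.
The half-period of the transfer ellipse is t = π√(a_t³/μ) = 71030 s.
The target's mean motion on its circular orbit is ω₂ = √(μ/r₂³) = 2.801×10^-5 rad/s.
Angle swept by the target during transfer: ω₂·t = 1.990 rad = 114.0°.
Arrival is 180° from departure on the ellipse, so φ = 180° − 114.0° = 66.0°.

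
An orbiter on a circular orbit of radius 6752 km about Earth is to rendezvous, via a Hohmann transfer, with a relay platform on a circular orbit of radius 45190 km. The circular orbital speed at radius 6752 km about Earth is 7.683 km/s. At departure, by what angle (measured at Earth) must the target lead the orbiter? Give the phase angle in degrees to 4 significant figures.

From the circular-orbit relation v² = μ/r at r = 6752 km: μ = v²r = (7.683)² × 6752 = 3.98560×10^5 km³/s².
The Hohmann ellipse has a_t = (r₁ + r₂)/2 = 25971 km.
Transfer time t = π√(a_t³/μ) = 20827 s.
The target's mean motion on its circular orbit is ω₂ = √(μ/r₂³) = 6.5718×10^-5 rad/s.
Angle swept by the target during transfer: ω₂·t = 1.3687 rad = 78.42°.
The orbiter traverses 180° on the transfer ellipse, so the target must lead by 180° − 78.42° = 101.6°.

φ = 101.6°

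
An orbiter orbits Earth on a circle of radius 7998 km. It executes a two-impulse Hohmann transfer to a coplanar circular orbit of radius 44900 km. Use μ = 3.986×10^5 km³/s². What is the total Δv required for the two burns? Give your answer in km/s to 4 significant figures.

Semi-major axis of the transfer orbit: a_t = (7998 + 44900)/2 = 26449 km.
Circular speed at r₁: v₁ = √(μ/r₁) = √(3.986×10^5/7998) = 7.0595651 km/s.
On the transfer ellipse at r₁, v² = μ(2/r − 1/a) gives v_p = √[μ(2/r₁ − 1/a_t)] = 9.1980653 km/s.
First burn Δv₁ = |v_p − v₁| = 2.139 km/s.
At r₂, v₂ = √(μ/r₂) = 2.9795 km/s.
Transfer-orbit speed at r₂: v_a = √[μ(2/r₂ − 1/a_t)] = 1.6384 km/s.
Second burn Δv₂ = |v₂ − v_a| = 1.341 km/s.
Total Δv = Δv₁ + Δv₂ = 3.480 km/s.

Δv = 3.480 km/s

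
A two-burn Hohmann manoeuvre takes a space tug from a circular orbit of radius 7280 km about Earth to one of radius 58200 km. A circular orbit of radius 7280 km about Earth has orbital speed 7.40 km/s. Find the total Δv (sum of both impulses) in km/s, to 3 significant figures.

Δv = 3.85 km/s

From the circular-orbit relation v² = μ/r at r = 7280 km: μ = v²r = (7.40)² × 7280 = 3.98653×10^5 km³/s².
The Hohmann ellipse has a_t = (r₁ + r₂)/2 = 32740 km.
Circular speed at r₁: v₁ = √(μ/r₁) = √(3.98653×10^5/7280) = 7.400 km/s.
Transfer-orbit speed at r₁ (v² = μ(2/r − 1/a)): v_p = √[μ(2/r₁ − 1/a_t)] = 9.866 km/s.
First burn Δv₁ = |v_p − v₁| = 2.466 km/s.
Circular speed at r₂: v₂ = √(μ/r₂) = 2.617 km/s.
Transfer-orbit speed at r₂: v_a = √[μ(2/r₂ − 1/a_t)] = 1.234 km/s.
Second burn Δv₂ = |v₂ − v_a| = 1.383 km/s.
Total Δv = Δv₁ + Δv₂ = 3.849 km/s.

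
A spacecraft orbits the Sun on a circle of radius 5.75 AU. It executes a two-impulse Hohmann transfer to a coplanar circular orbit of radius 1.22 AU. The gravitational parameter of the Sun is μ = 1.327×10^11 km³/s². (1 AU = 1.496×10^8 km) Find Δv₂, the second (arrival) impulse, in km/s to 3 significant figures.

Δv₂ = 7.67 km/s

In km: r₁ = 5.75 × 1.496×10^8 = 8.602×10^8 km; r₂ = 1.22 × 1.496×10^8 = 1.82512×10^8 km.
Transfer-ellipse semi-major axis a_t = (r₁ + r₂)/2 = (8.602×10^8 + 1.82512×10^8)/2 = 5.21356×10^8 km.
On the circular orbit at r = 1.82512×10^8 km, v_c = √(μ/r) = 26.9643 km/s.
Transfer-orbit speed at the same r (vis-viva, a = a_t): v_t = √[μ(2/r − 1/a_t)] = 34.6356 km/s.
Δv₂ = |v_t − v_c| = |34.6356 − 26.9643| = 7.671 km/s.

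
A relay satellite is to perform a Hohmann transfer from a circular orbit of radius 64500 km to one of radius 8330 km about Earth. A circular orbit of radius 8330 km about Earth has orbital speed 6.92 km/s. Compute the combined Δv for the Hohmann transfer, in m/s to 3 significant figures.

From the circular-orbit relation v² = μ/r at r = 8330 km: μ = v²r = (6.92)² × 8330 = 3.98894×10^5 km³/s².
Transfer-ellipse semi-major axis a_t = (r₁ + r₂)/2 = (64500 + 8330)/2 = 36415 km.
At r₁ the circular-orbit speed is v₁ = √(μ/r₁) = 2.4868 km/s.
Transfer-orbit speed at r₁ (v² = μ(2/r − 1/a)): v_a = √[μ(2/r₁ − 1/a_t)] = 1.1894 km/s.
First burn Δv₁ = |v_a − v₁| = 1.297 km/s.
At r₂, v₂ = √(μ/r₂) = 6.920 km/s.
Transfer-orbit speed at r₂: v_p = √[μ(2/r₂ − 1/a_t)] = 9.210 km/s.
Second burn Δv₂ = |v₂ − v_p| = 2.290 km/s.
Δv = Δv₁ + Δv₂ = 1.297 + 2.290 = 3.587 km/s.

Δv = 3590 m/s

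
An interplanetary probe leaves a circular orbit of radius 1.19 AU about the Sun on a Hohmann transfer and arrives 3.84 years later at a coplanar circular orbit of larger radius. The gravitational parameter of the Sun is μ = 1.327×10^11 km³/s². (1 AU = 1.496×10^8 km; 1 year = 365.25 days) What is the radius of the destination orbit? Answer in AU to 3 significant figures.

r₂ = 6.59 AU

In km: r₁ = 1.19 × 1.496×10^8 = 1.78024×10^8 km.
Transfer time t = 3.84 years × 365.25 × 86400 s = 1.21181184×10^8 s, and t = π√(a_t³/μ).
So a_t = (μ t²/π²)^(1/3) = (1.327×10^11 × (1.21181184×10^8)² / π²)^(1/3) = 5.8230×10^8 km.
Since a_t = (r₁ + r₂)/2, r₂ = 2a_t − r₁ = 2×5.8230×10^8 − 1.78024×10^8 = 9.86576×10^8 km.
In AU: r₂ = 9.86576×10^8 / 1.496×10^8 = 6.59 AU.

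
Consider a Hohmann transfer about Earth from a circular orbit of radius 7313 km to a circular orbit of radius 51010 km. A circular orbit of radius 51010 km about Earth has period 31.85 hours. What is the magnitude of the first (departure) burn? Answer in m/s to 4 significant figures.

Δv₁ = 2381 m/s

From Kepler's third law T² = 4π²r³/μ at r = 51010 km, T = 31.85 hours = 31.85 × 3600 s = 1.1466×10^5 s: μ = 4π²r³/T² = 3.98567×10^5 km³/s².
Semi-major axis of the transfer orbit: a_t = (7313 + 51010)/2 = 29161.5 km.
On the circular orbit at r = 7313 km, v_c = √(μ/r) = 7.38249 km/s.
Transfer-orbit speed at the same r (vis-viva, a = a_t): v_t = √[μ(2/r − 1/a_t)] = 9.76396 km/s.
Δv₁ = |v_t − v_c| = |9.76396 − 7.38249| = 2.381 km/s.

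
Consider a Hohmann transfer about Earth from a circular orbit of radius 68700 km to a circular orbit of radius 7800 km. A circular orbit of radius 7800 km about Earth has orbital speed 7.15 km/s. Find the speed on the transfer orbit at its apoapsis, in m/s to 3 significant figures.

From the circular-orbit relation v² = μ/r at r = 7800 km: μ = v²r = (7.15)² × 7800 = 3.98756×10^5 km³/s².
Semi-major axis of the transfer orbit: a_t = (68700 + 7800)/2 = 38250 km.
The apoapsis of the transfer ellipse is at r = 68700 km.
Vis-viva: v = √[μ(2/r − 1/a_t)] = √[3.98756×10^5 × (2/68700 − 1/38250)] = 1.088 km/s.

v = 1090 m/s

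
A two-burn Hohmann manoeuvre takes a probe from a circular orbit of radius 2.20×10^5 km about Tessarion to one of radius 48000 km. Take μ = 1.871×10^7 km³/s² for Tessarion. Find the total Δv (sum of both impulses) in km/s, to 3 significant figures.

Δv = 9.26 km/s

Transfer-ellipse semi-major axis a_t = (r₁ + r₂)/2 = (2.200×10^5 + 48000)/2 = 1.340×10^5 km.
Circular speed at r₁: v₁ = √(μ/r₁) = √(1.871×10^7/2.200×10^5) = 9.222 km/s.
Transfer-orbit speed at r₁ (vis-viva): v_a = √[μ(2/r₁ − 1/a_t)] = 5.519 km/s.
First burn Δv₁ = |v_a − v₁| = 3.703 km/s.
At r₂, v₂ = √(μ/r₂) = 19.743 km/s.
Transfer-orbit speed at r₂: v_p = √[μ(2/r₂ − 1/a_t)] = 25.297 km/s.
Second burn Δv₂ = |v₂ − v_p| = 5.554 km/s.
Total Δv = Δv₁ + Δv₂ = 9.257 km/s.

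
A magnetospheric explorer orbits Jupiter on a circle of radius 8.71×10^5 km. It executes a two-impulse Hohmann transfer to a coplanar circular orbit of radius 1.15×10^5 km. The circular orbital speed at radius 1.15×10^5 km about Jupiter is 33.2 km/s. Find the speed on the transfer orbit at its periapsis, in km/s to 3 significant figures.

v = 44.1 km/s

From the circular-orbit relation v² = μ/r at r = 1.15×10^5 km: μ = v²r = (33.2)² × 1.15×10^5 = 1.26758×10^8 km³/s².
Transfer-ellipse semi-major axis a_t = (r₁ + r₂)/2 = (8.710×10^5 + 1.150×10^5)/2 = 4.930×10^5 km.
At periapsis, r = 1.150×10^5 km.
From the vis-viva equation, v = √[μ(2/r − 1/a_t)] = 44.13 km/s.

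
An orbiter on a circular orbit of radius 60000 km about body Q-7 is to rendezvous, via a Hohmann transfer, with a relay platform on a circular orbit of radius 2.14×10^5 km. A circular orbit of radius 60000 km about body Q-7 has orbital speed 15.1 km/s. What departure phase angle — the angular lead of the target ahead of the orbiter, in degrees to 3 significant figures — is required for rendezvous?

From the circular-orbit relation v² = μ/r at r = 60000 km: μ = v²r = (15.1)² × 60000 = 1.36806×10^7 km³/s².
Transfer-ellipse semi-major axis a_t = (r₁ + r₂)/2 = (60000 + 2.140×10^5)/2 = 1.370×10^5 km.
The half-period of the transfer ellipse is t = π√(a_t³/μ) = 43070 s.
Target angular speed ω₂ = √(μ/r₂³) = 3.7362×10^-5 rad/s.
Angle swept by the target during transfer: ω₂·t = 1.6092 rad = 92.20°.
Arrival is 180° from departure on the ellipse, so φ = 180° − 92.20° = 87.8°.

φ = 87.8°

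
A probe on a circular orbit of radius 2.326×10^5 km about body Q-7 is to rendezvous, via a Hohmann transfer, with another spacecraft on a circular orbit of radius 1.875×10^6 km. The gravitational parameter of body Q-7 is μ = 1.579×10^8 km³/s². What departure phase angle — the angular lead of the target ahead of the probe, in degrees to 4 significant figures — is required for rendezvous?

The Hohmann ellipse has a_t = (r₁ + r₂)/2 = 1.0538×10^6 km.
Transfer time t = π√(a_t³/μ) = 2.7046×10^5 s.
Target angular speed ω₂ = √(μ/r₂³) = 4.8943×10^-6 rad/s.
Angle swept by the target during transfer: ω₂·t = 1.3237 rad = 75.84°.
The probe traverses 180° on the transfer ellipse, so the target must lead by 180° − 75.84° = 104.2°.

φ = 104.2°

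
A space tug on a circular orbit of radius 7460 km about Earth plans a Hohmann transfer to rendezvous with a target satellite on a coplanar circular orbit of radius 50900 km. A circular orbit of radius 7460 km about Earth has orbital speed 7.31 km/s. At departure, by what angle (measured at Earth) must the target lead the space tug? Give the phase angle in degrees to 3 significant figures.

φ = 102°

From the circular-orbit relation v² = μ/r at r = 7460 km: μ = v²r = (7.31)² × 7460 = 3.98633×10^5 km³/s².
Semi-major axis of the transfer orbit: a_t = (7460 + 50900)/2 = 29180 km.
The half-period of the transfer ellipse is t = π√(a_t³/μ) = 24802 s.
The target's mean motion on its circular orbit is ω₂ = √(μ/r₂³) = 5.4981×10^-5 rad/s.
Angle swept by the target during transfer: ω₂·t = 1.3636 rad = 78.13°.
Arrival is 180° from departure on the ellipse, so φ = 180° − 78.13° = 102°.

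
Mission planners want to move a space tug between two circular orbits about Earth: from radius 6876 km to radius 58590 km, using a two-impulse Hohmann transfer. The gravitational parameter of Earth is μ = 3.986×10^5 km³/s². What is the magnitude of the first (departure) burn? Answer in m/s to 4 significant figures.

Transfer-ellipse semi-major axis a_t = (r₁ + r₂)/2 = (6876 + 58590)/2 = 32733 km.
Circular speed at r = 6876 km: v_c = √(μ/r) = 7.61379 km/s.
Transfer-orbit speed at the same r (vis-viva, a = a_t): v_t = √[μ(2/r − 1/a_t)] = 10.1864 km/s.
Δv₁ = |v_t − v_c| = |10.1864 − 7.61379| = 2.573 km/s.

Δv₁ = 2573 m/s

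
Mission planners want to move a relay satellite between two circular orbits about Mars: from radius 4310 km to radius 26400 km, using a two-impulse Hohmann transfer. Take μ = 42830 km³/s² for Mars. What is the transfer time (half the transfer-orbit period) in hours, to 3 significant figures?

The Hohmann ellipse has a_t = (r₁ + r₂)/2 = 15355 km.
Half the transfer-orbit period gives t = π√(a_t³/μ) = 28880 s.
Converting: 28880 s ÷ 3600 s/hour = 8.02 hours.

t = 8.02 hours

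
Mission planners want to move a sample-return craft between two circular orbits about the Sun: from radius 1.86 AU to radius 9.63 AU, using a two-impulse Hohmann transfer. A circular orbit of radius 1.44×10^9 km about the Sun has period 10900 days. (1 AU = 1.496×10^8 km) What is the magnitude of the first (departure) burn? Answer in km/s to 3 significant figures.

From Kepler's third law T² = 4π²r³/μ at r = 1.44×10^9 km, T = 10900 days = 10900 × 86400 s = 9.4176×10^8 s: μ = 4π²r³/T² = 1.32913×10^11 km³/s².
In km: r₁ = 1.86 × 1.496×10^8 = 2.78256×10^8 km; r₂ = 9.63 × 1.496×10^8 = 1.440648×10^9 km.
The Hohmann ellipse has a_t = (r₁ + r₂)/2 = 8.59452×10^8 km.
On the circular orbit at r = 2.78256×10^8 km, v_c = √(μ/r) = 21.8555 km/s.
Transfer-orbit speed at the same r (vis-viva, a = a_t): v_t = √[μ(2/r − 1/a_t)] = 28.2963 km/s.
Δv₁ = |v_t − v_c| = |28.2963 − 21.8555| = 6.441 km/s.

Δv₁ = 6.44 km/s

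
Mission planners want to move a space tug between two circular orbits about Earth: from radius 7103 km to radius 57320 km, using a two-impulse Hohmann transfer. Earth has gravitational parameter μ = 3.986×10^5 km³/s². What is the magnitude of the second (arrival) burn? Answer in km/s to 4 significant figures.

Δv₂ = 1.399 km/s

Semi-major axis of the transfer orbit: a_t = (7103 + 57320)/2 = 32211.5 km.
On the circular orbit at r = 57320 km, v_c = √(μ/r) = 2.637 km/s.
Vis-viva on the transfer ellipse at r = 57320 km gives v_t = √[μ(2/r − 1/a_t)] = 1.238 km/s.
Δv₂ = |v_t − v_c| = |1.238 − 2.637| = 1.399 km/s.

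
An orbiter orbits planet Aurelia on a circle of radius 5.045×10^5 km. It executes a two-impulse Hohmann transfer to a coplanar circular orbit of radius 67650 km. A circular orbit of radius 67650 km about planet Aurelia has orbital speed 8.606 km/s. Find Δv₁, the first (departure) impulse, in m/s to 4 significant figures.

From the circular-orbit relation v² = μ/r at r = 67650 km: μ = v²r = (8.606)² × 67650 = 5.01038×10^6 km³/s².
Transfer-ellipse semi-major axis a_t = (r₁ + r₂)/2 = (5.045×10^5 + 67650)/2 = 2.86075×10^5 km.
On the circular orbit at r = 5.045×10^5 km, v_c = √(μ/r) = 3.151 km/s.
Vis-viva on the transfer ellipse at r = 5.045×10^5 km gives v_t = √[μ(2/r − 1/a_t)] = 1.532 km/s.
Δv₁ = |v_t − v_c| = |1.532 − 3.151| = 1.619 km/s.

Δv₁ = 1619 m/s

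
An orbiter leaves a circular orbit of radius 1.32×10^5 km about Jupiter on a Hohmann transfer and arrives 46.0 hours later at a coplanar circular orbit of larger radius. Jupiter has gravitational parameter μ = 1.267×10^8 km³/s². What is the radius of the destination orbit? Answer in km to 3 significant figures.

r₂ = 1.28×10^6 km

Transfer time t = 46.0 hours = 1.656×10^5 s, and t = π√(a_t³/μ).
So a_t = (μ t²/π²)^(1/3) = (1.267×10^8 × (1.656×10^5)² / π²)^(1/3) = 7.0610×10^5 km.
Since a_t = (r₁ + r₂)/2, r₂ = 2a_t − r₁ = 2×7.0610×10^5 − 1.320×10^5 = 1.2802×10^6 km.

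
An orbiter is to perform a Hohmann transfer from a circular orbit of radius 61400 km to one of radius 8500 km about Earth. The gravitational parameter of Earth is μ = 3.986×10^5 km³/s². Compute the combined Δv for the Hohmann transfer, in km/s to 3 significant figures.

Transfer-ellipse semi-major axis a_t = (r₁ + r₂)/2 = (61400 + 8500)/2 = 34950 km.
At r₁ the circular-orbit speed is v₁ = √(μ/r₁) = 2.548 km/s.
Transfer-orbit speed at r₁ (vis-viva equation): v_a = √[μ(2/r₁ − 1/a_t)] = 1.257 km/s.
First burn Δv₁ = |v_a − v₁| = 1.291 km/s.
At r₂, v₂ = √(μ/r₂) = 6.848 km/s.
Transfer-orbit speed at r₂: v_p = √[μ(2/r₂ − 1/a_t)] = 9.077 km/s.
Second burn Δv₂ = |v₂ − v_p| = 2.229 km/s.
Total Δv = Δv₁ + Δv₂ = 3.520 km/s.

Δv = 3.52 km/s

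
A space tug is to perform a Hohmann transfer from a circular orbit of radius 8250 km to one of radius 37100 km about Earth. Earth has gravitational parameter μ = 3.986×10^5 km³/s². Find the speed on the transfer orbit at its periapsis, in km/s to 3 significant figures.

The Hohmann ellipse has a_t = (r₁ + r₂)/2 = 22675 km.
At periapsis, r = 8250 km.
From the vis-viva equation, v = √[μ(2/r − 1/a_t)] = 8.891 km/s.

v = 8.89 km/s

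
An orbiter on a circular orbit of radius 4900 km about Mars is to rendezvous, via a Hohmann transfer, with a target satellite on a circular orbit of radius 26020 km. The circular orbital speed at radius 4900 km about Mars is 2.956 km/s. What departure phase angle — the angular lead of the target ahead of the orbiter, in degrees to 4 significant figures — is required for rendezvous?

From the circular-orbit relation v² = μ/r at r = 4900 km: μ = v²r = (2.956)² × 4900 = 42815.9 km³/s².
The Hohmann ellipse has a_t = (r₁ + r₂)/2 = 15460 km.
Transfer time t = π√(a_t³/μ) = 29185 s.
The target's mean motion on its circular orbit is ω₂ = √(μ/r₂³) = 4.9299×10^-5 rad/s.
Angle swept by the target during transfer: ω₂·t = 1.4388 rad = 82.44°.
Arrival is 180° from departure on the ellipse, so φ = 180° − 82.44° = 97.56°.

φ = 97.56°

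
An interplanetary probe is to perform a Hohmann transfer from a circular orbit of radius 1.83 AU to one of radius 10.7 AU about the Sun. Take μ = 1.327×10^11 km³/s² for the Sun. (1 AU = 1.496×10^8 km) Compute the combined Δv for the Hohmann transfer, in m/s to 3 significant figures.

Δv = 10900 m/s

In km: r₁ = 1.83 × 1.496×10^8 = 2.73768×10^8 km; r₂ = 10.7 × 1.496×10^8 = 1.60072×10^9 km.
Semi-major axis of the transfer orbit: a_t = (2.73768×10^8 + 1.60072×10^9)/2 = 9.37244×10^8 km.
At r₁ the circular-orbit speed is v₁ = √(μ/r₁) = 22.016 km/s.
On the transfer ellipse at r₁, vis-viva gives v_p = √[μ(2/r₁ − 1/a_t)] = 28.772 km/s.
First burn Δv₁ = |v_p − v₁| = 6.756 km/s.
At r₂, v₂ = √(μ/r₂) = 9.105 km/s.
Transfer-orbit speed at r₂: v_a = √[μ(2/r₂ − 1/a_t)] = 4.921 km/s.
Second burn Δv₂ = |v₂ − v_a| = 4.184 km/s.
Total Δv = Δv₁ + Δv₂ = 10.94 km/s.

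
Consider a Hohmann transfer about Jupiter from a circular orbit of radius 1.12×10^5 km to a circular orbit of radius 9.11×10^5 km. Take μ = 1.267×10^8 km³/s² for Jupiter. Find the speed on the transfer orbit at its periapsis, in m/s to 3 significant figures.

Transfer-ellipse semi-major axis a_t = (r₁ + r₂)/2 = (1.120×10^5 + 9.110×10^5)/2 = 5.115×10^5 km.
The periapsis of the transfer ellipse is at r = 1.120×10^5 km.
From the vis-viva equation, v = √[μ(2/r − 1/a_t)] = 44.89 km/s.

v = 44900 m/s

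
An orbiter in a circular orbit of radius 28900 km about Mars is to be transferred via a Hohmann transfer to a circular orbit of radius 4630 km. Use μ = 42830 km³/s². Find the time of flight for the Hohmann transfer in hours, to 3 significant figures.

t = 9.15 hours

The Hohmann ellipse has a_t = (r₁ + r₂)/2 = 16765 km.
Half the transfer-orbit period gives t = π√(a_t³/μ) = 32950 s.
Converting: 32950 s ÷ 3600 s/hour = 9.15 hours.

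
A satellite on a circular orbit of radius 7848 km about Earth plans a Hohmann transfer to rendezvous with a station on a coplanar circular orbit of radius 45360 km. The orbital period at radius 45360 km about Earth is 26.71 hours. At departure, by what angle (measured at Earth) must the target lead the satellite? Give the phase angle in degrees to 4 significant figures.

φ = 99.15°

From Kepler's third law T² = 4π²r³/μ at r = 45360 km, T = 26.71 hours = 26.71 × 3600 s = 96156 s: μ = 4π²r³/T² = 3.98498×10^5 km³/s².
The Hohmann ellipse has a_t = (r₁ + r₂)/2 = 26604 km.
The half-period of the transfer ellipse is t = π√(a_t³/μ) = 21595 s.
Target angular speed ω₂ = √(μ/r₂³) = 6.5344×10^-5 rad/s.
Angle swept by the target during transfer: ω₂·t = 1.4111 rad = 80.85°.
Arrival is 180° from departure on the ellipse, so φ = 180° − 80.85° = 99.15°.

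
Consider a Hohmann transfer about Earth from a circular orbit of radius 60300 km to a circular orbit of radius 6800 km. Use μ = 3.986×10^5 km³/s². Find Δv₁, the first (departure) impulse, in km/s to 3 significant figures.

Transfer-ellipse semi-major axis a_t = (r₁ + r₂)/2 = (60300 + 6800)/2 = 33550 km.
Circular speed at r = 60300 km: v_c = √(μ/r) = 2.571 km/s.
Transfer-orbit speed at the same r (vis-viva, a = a_t): v_t = √[μ(2/r − 1/a_t)] = 1.157 km/s.
Δv₁ = |v_t − v_c| = |1.157 − 2.571| = 1.414 km/s.

Δv₁ = 1.41 km/s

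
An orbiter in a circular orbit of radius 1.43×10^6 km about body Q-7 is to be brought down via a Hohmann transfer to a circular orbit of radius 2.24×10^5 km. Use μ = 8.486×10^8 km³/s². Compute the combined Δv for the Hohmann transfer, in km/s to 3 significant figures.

Transfer-ellipse semi-major axis a_t = (r₁ + r₂)/2 = (1.430×10^6 + 2.240×10^5)/2 = 8.270×10^5 km.
Circular speed at r₁: v₁ = √(μ/r₁) = √(8.486×10^8/1.430×10^6) = 24.36 km/s.
Transfer-orbit speed at r₁ (vis-viva equation): v_a = √[μ(2/r₁ − 1/a_t)] = 12.68 km/s.
First burn Δv₁ = |v_a − v₁| = 11.68 km/s.
At r₂, v₂ = √(μ/r₂) = 61.55 km/s.
Transfer-orbit speed at r₂: v_p = √[μ(2/r₂ − 1/a_t)] = 80.94 km/s.
Second burn Δv₂ = |v₂ − v_p| = 19.39 km/s.
Total Δv = Δv₁ + Δv₂ = 31.07 km/s.

Δv = 31.1 km/s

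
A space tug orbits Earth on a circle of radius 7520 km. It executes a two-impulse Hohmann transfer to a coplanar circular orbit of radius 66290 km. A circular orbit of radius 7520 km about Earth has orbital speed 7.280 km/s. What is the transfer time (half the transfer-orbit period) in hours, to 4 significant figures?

From the circular-orbit relation v² = μ/r at r = 7520 km: μ = v²r = (7.280)² × 7520 = 3.98548×10^5 km³/s².
The Hohmann ellipse has a_t = (r₁ + r₂)/2 = 36905 km.
Transfer time t = π√(a_t³/μ) = π√((36905)³ / 3.98548×10^5) = 35280 s.
Converting: 35280 s ÷ 3600 s/hour = 9.800 hours.

t = 9.800 hours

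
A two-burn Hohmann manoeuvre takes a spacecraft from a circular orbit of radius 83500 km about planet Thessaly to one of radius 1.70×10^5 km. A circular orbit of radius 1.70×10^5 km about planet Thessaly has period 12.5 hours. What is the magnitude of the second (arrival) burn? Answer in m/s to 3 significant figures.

Δv₂ = 4470 m/s

From Kepler's third law T² = 4π²r³/μ at r = 1.70×10^5 km, T = 12.5 hours = 12.5 × 3600 s = 45000 s: μ = 4π²r³/T² = 9.57815×10^7 km³/s².
Semi-major axis of the transfer orbit: a_t = (83500 + 1.700×10^5)/2 = 1.2675×10^5 km.
On the circular orbit at r = 1.700×10^5 km, v_c = √(μ/r) = 23.7365 km/s.
Transfer-orbit speed at the same r (vis-viva, a = a_t): v_t = √[μ(2/r − 1/a_t)] = 19.2657 km/s.
Δv₂ = |v_t − v_c| = |19.2657 − 23.7365| = 4.471 km/s.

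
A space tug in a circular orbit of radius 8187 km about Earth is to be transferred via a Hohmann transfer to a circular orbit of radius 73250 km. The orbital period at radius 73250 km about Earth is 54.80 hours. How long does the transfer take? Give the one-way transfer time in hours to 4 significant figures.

t = 11.36 hours

From Kepler's third law T² = 4π²r³/μ at r = 73250 km, T = 54.80 hours = 54.80 × 3600 s = 1.9728×10^5 s: μ = 4π²r³/T² = 3.98673×10^5 km³/s².
Semi-major axis of the transfer orbit: a_t = (8187 + 73250)/2 = 40718.5 km.
By Kepler's third law the transfer-orbit period is T = 2π√(a_t³/μ), so t = T/2 = 40880 s.
Converting: 40880 s ÷ 3600 s/hour = 11.36 hours.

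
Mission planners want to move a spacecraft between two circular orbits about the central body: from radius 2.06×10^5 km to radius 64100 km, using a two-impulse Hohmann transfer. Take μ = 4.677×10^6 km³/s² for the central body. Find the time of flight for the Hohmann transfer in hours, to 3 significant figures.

The Hohmann ellipse has a_t = (r₁ + r₂)/2 = 1.3505×10^5 km.
Half the transfer-orbit period gives t = π√(a_t³/μ) = 72100 s.
Converting: 72100 s ÷ 3600 s/hour = 20.0 hours.

t = 20.0 hours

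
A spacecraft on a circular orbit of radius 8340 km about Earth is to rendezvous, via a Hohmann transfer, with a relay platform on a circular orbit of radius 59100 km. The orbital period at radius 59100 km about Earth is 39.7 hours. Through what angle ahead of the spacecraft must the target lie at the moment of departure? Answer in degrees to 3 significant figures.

From Kepler's third law T² = 4π²r³/μ at r = 59100 km, T = 39.7 hours = 39.7 × 3600 s = 1.4292×10^5 s: μ = 4π²r³/T² = 3.98966×10^5 km³/s².
Transfer-ellipse semi-major axis a_t = (r₁ + r₂)/2 = (8340 + 59100)/2 = 33720 km.
Transfer time t = π√(a_t³/μ) = 30800 s.
Target angular speed ω₂ = √(μ/r₂³) = 4.396×10^-5 rad/s.
Angle swept by the target during transfer: ω₂·t = 1.354 rad = 77.58°.
Arrival is 180° from departure on the ellipse, so φ = 180° − 77.58° = 102°.

φ = 102°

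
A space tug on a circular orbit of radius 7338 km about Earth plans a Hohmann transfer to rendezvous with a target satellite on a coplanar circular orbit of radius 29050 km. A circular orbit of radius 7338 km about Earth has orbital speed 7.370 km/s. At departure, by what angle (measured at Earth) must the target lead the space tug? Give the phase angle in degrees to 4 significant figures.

φ = 90.78°

From the circular-orbit relation v² = μ/r at r = 7338 km: μ = v²r = (7.370)² × 7338 = 3.98577×10^5 km³/s².
Semi-major axis of the transfer orbit: a_t = (7338 + 29050)/2 = 18194 km.
Transfer time t = π√(a_t³/μ) = 12212.0 s.
Target angular speed ω₂ = √(μ/r₂³) = 1.27508×10^-4 rad/s.
Angle swept by the target during transfer: ω₂·t = 1.5571 rad = 89.22°.
Arrival is 180° from departure on the ellipse, so φ = 180° − 89.22° = 90.78°.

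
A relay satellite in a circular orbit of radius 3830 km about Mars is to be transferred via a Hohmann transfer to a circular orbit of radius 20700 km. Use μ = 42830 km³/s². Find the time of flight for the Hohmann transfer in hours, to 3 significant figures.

t = 5.73 hours

Semi-major axis of the transfer orbit: a_t = (3830 + 20700)/2 = 12265 km.
By Kepler's third law the transfer-orbit period is T = 2π√(a_t³/μ), so t = T/2 = 20620 s.
Converting: 20620 s ÷ 3600 s/hour = 5.73 hours.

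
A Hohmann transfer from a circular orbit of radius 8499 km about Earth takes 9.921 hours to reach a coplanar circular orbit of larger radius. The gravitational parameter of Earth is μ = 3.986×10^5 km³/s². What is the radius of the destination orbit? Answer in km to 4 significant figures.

r₂ = 65920 km

Transfer time t = 9.921 hours = 35715.6 s, and t = π√(a_t³/μ).
So a_t = (μ t²/π²)^(1/3) = (3.986×10^5 × (35715.6)² / π²)^(1/3) = 37209 km.
Since a_t = (r₁ + r₂)/2, r₂ = 2a_t − r₁ = 2×37209 − 8499 = 65919 km.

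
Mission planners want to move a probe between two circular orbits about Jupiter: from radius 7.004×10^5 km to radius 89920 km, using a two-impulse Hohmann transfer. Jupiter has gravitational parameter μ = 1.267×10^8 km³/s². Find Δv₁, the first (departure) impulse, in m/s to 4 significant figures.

Δv₁ = 7034 m/s

Transfer-ellipse semi-major axis a_t = (r₁ + r₂)/2 = (7.004×10^5 + 89920)/2 = 3.9516×10^5 km.
On the circular orbit at r = 7.004×10^5 km, v_c = √(μ/r) = 13.45 km/s.
Vis-viva on the transfer ellipse at r = 7.004×10^5 km gives v_t = √[μ(2/r − 1/a_t)] = 6.416 km/s.
Δv₁ = |v_t − v_c| = |6.416 − 13.45| = 7.034 km/s.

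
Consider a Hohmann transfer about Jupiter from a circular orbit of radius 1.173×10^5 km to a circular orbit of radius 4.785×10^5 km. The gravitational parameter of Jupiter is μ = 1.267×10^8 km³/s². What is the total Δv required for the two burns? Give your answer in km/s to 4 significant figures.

Δv = 14.85 km/s

Transfer-ellipse semi-major axis a_t = (r₁ + r₂)/2 = (1.173×10^5 + 4.785×10^5)/2 = 2.979×10^5 km.
At r₁ the circular-orbit speed is v₁ = √(μ/r₁) = 32.86543 km/s.
Transfer-orbit speed at r₁ (v² = μ(2/r − 1/a)): v_p = √[μ(2/r₁ − 1/a_t)] = 41.65288 km/s.
First burn Δv₁ = |v_p − v₁| = 8.787 km/s.
At r₂, v₂ = √(μ/r₂) = 16.272 km/s.
Transfer-orbit speed at r₂: v_a = √[μ(2/r₂ − 1/a_t)] = 10.211 km/s.
Second burn Δv₂ = |v₂ − v_a| = 6.061 km/s.
Total Δv = Δv₁ + Δv₂ = 14.85 km/s.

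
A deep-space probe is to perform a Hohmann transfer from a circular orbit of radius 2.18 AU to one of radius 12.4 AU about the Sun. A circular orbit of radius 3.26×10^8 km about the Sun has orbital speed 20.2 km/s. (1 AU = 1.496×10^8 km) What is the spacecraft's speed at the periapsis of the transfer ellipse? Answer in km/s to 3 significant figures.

From the circular-orbit relation v² = μ/r at r = 3.26×10^8 km: μ = v²r = (20.2)² × 3.26×10^8 = 1.33021×10^11 km³/s².
In km: r₁ = 2.18 × 1.496×10^8 = 3.26128×10^8 km; r₂ = 12.4 × 1.496×10^8 = 1.85504×10^9 km.
The Hohmann ellipse has a_t = (r₁ + r₂)/2 = 1.090584×10^9 km.
The periapsis of the transfer ellipse is at r = 3.26128×10^8 km.
Applying v² = μ(2/r − 1/a_t): v = 26.34 km/s.

v = 26.3 km/s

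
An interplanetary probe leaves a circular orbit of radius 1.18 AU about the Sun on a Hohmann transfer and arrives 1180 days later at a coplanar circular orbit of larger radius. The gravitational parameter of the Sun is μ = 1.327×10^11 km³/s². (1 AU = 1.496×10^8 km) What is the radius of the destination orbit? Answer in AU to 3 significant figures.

r₂ = 5.76 AU

In km: r₁ = 1.18 × 1.496×10^8 = 1.76528×10^8 km.
Transfer time t = 1180 days = 1.01952×10^8 s, and t = π√(a_t³/μ).
So a_t = (μ t²/π²)^(1/3) = (1.327×10^11 × (1.01952×10^8)² / π²)^(1/3) = 5.1894×10^8 km.
Since a_t = (r₁ + r₂)/2, r₂ = 2a_t − r₁ = 2×5.1894×10^8 − 1.76528×10^8 = 8.61352×10^8 km.
In AU: r₂ = 8.61352×10^8 / 1.496×10^8 = 5.76 AU.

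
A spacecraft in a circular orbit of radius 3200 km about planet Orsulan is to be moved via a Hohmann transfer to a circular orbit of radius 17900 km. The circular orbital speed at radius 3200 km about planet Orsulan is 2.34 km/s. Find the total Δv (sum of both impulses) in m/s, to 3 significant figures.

From the circular-orbit relation v² = μ/r at r = 3200 km: μ = v²r = (2.34)² × 3200 = 17521.9 km³/s².
Semi-major axis of the transfer orbit: a_t = (3200 + 17900)/2 = 10550 km.
Circular speed at r₁: v₁ = √(μ/r₁) = √(17521.9/3200) = 2.340000 km/s.
Transfer-orbit speed at r₁ (v² = μ(2/r − 1/a)): v_p = √[μ(2/r₁ − 1/a_t)] = 3.048008 km/s.
First burn Δv₁ = |v_p − v₁| = 0.708008 km/s.
At r₂, v₂ = √(μ/r₂) = 0.9893827 km/s.
Transfer-orbit speed at r₂: v_a = √[μ(2/r₂ − 1/a_t)] = 0.5448953 km/s.
Second burn Δv₂ = |v₂ − v_a| = 0.444487 km/s.
Total Δv = Δv₁ + Δv₂ = 1.152 km/s.

Δv = 1150 m/s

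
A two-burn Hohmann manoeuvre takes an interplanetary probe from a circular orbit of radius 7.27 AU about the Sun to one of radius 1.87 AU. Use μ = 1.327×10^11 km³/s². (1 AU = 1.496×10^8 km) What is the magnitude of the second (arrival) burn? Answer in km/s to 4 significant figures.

In km: r₁ = 7.27 × 1.496×10^8 = 1.087592×10^9 km; r₂ = 1.87 × 1.496×10^8 = 2.79752×10^8 km.
The Hohmann ellipse has a_t = (r₁ + r₂)/2 = 6.83672×10^8 km.
Circular speed at r = 2.79752×10^8 km: v_c = √(μ/r) = 21.78 km/s.
Vis-viva on the transfer ellipse at r = 2.79752×10^8 km gives v_t = √[μ(2/r − 1/a_t)] = 27.47 km/s.
Δv₂ = |v_t − v_c| = |27.47 − 21.78| = 5.690 km/s.

Δv₂ = 5.690 km/s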